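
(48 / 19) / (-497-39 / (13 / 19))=-24 / 5263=-0.00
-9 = -9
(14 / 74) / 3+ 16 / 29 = 1979 / 3219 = 0.61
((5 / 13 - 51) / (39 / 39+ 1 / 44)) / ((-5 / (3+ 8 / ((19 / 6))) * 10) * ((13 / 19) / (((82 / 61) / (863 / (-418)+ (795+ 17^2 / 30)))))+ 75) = 217078477 / 15882274720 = 0.01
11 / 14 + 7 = 109 / 14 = 7.79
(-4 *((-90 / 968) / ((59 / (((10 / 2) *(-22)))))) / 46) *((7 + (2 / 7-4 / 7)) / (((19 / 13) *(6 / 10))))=-229125 / 1985291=-0.12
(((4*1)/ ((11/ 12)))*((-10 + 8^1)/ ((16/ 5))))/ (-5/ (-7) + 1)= -35/ 22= -1.59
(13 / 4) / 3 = 13 / 12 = 1.08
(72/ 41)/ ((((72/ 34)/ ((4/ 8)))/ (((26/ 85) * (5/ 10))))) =13/ 205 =0.06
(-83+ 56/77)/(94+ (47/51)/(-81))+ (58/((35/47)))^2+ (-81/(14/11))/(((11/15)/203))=-120879764447201/10463795650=-11552.19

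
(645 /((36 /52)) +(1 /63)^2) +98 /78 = 48136045 /51597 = 932.92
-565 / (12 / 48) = -2260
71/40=1.78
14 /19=0.74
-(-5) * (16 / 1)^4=327680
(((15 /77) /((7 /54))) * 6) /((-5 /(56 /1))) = -7776 /77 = -100.99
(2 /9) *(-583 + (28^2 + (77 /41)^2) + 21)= 758222 /15129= 50.12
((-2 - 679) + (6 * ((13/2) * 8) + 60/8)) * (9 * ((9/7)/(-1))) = 58563/14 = 4183.07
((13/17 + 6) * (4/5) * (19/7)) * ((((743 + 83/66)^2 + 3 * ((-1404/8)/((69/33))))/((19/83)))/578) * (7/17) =4604079966427/181908738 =25309.83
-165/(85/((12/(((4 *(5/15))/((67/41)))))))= -19899/697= -28.55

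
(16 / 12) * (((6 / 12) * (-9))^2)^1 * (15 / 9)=45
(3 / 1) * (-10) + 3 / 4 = -117 / 4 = -29.25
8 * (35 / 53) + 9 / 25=7477 / 1325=5.64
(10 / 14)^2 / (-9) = -0.06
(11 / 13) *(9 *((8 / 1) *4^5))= 811008 / 13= 62385.23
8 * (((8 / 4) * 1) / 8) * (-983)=-1966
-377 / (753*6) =-377 / 4518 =-0.08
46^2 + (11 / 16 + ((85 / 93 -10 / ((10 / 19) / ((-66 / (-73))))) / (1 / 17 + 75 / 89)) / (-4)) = 19642706351 / 9260196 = 2121.20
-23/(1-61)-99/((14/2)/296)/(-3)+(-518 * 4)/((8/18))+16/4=-1370119/420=-3262.19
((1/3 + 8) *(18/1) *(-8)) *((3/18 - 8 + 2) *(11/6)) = 38500/3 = 12833.33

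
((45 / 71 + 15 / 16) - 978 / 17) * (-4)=1080663 / 4828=223.83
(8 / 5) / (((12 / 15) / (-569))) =-1138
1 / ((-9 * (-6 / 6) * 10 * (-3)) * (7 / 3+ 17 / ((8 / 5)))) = -4 / 13995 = -0.00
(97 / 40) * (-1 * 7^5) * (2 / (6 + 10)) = -1630279 / 320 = -5094.62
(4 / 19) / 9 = 4 / 171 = 0.02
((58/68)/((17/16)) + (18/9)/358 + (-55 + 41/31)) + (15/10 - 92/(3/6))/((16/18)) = -6624571297/25658576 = -258.18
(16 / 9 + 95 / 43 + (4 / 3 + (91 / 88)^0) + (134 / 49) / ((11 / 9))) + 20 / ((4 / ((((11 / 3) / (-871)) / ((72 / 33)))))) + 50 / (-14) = 803742267 / 161497336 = 4.98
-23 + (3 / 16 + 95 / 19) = -285 / 16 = -17.81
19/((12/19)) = 361/12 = 30.08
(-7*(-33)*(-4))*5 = -4620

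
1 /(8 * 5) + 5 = 201 /40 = 5.02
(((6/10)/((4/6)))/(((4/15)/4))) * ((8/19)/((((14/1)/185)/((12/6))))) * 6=119880/133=901.35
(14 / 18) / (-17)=-0.05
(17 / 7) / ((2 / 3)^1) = 51 / 14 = 3.64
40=40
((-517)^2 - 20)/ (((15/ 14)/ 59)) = 220764194/ 15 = 14717612.93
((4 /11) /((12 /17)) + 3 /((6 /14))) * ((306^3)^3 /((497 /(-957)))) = -169177466546763665337004032 /497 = -340397316995500332670028.20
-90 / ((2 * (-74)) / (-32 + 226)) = 4365 / 37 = 117.97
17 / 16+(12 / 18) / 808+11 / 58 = 1.25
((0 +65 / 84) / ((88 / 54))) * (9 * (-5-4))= -47385 / 1232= -38.46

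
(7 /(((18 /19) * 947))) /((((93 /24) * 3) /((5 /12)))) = 0.00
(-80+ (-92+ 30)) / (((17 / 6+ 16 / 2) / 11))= -9372 / 65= -144.18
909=909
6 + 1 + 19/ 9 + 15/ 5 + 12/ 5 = 653/ 45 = 14.51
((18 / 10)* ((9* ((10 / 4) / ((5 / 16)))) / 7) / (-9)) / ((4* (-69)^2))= -2 / 18515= -0.00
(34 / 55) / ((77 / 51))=1734 / 4235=0.41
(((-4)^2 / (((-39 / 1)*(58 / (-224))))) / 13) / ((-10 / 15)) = -896 / 4901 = -0.18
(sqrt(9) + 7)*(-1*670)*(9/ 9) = -6700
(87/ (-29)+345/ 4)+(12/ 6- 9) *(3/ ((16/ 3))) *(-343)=22941/ 16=1433.81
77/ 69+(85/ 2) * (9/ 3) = 128.62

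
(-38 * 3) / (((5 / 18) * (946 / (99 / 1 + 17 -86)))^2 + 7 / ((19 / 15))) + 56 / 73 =-0.62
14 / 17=0.82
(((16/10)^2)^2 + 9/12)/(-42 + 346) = 961/40000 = 0.02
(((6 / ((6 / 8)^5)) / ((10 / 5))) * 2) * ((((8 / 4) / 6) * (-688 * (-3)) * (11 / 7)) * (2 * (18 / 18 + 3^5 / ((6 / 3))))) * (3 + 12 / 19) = 12476907520 / 513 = 24321457.15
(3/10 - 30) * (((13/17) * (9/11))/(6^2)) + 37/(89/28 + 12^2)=-741991/2802280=-0.26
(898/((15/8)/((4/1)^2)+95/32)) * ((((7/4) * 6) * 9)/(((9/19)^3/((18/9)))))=5518806272/10665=517468.94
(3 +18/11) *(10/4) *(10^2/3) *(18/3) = 25500/11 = 2318.18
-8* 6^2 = -288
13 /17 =0.76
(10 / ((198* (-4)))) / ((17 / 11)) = -5 / 612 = -0.01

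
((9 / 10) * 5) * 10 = 45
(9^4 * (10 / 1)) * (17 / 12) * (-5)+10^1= -929455 / 2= -464727.50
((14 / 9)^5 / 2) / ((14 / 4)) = 76832 / 59049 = 1.30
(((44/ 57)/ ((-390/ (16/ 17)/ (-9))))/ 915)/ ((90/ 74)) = 13024/ 864469125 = 0.00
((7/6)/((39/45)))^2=1225/676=1.81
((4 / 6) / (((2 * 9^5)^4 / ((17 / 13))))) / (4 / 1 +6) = 17 / 37931916232257617859120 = 0.00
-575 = -575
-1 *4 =-4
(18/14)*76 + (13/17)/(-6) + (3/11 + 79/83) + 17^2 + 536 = 602216003/651882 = 923.81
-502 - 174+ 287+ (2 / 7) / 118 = -160656 / 413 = -389.00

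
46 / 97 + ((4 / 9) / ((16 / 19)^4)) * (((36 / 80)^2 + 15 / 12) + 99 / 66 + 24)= 138997288397 / 5721292800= 24.29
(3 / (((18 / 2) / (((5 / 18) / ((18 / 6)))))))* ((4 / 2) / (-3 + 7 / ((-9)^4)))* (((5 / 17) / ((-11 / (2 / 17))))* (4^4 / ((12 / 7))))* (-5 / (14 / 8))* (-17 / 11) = 0.04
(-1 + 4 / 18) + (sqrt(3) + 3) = sqrt(3) + 20 / 9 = 3.95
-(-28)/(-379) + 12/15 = 1376/1895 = 0.73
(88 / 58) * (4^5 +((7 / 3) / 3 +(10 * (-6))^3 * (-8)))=684693812 / 261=2623347.94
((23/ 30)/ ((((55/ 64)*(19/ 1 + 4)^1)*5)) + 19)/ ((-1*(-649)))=78407/ 2677125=0.03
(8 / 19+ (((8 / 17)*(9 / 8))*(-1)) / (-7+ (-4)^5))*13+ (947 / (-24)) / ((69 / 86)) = -12049496705 / 275734764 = -43.70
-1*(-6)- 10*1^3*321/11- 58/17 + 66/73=-288.33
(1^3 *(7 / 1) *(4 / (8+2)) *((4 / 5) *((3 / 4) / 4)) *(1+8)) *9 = 34.02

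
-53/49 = -1.08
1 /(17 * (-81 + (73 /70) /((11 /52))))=-385 /497879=-0.00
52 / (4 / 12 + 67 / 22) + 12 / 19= 67884 / 4237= 16.02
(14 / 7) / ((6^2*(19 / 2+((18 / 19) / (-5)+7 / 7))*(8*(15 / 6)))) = 19 / 70524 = 0.00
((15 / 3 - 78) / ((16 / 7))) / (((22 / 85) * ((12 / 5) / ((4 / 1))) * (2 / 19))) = -4126325 / 2112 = -1953.75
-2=-2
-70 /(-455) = 2 /13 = 0.15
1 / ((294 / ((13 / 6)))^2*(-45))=-169 / 140026320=-0.00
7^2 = 49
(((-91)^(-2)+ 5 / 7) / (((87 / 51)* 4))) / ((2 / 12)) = 5202 / 8281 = 0.63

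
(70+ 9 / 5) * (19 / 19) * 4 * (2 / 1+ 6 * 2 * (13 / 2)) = 22976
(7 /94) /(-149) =-7 /14006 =-0.00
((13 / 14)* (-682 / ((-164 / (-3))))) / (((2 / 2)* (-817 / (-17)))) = -226083 / 937916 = -0.24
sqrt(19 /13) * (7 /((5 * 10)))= 7 * sqrt(247) /650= 0.17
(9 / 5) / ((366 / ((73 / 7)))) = 219 / 4270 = 0.05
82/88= 41/44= 0.93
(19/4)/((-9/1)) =-19/36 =-0.53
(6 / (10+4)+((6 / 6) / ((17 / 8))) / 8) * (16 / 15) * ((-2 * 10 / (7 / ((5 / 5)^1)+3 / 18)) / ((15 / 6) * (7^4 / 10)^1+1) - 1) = -19282912 / 36919155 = -0.52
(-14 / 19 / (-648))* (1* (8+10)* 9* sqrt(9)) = 21 / 38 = 0.55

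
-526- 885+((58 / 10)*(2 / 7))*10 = -9761 / 7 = -1394.43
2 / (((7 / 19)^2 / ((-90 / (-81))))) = 7220 / 441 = 16.37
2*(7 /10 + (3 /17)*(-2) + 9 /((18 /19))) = 1674 /85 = 19.69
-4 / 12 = -1 / 3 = -0.33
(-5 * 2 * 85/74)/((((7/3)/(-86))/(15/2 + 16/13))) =12445275/3367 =3696.25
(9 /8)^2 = 1.27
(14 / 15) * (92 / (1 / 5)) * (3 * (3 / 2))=1932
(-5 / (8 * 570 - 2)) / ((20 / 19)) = -19 / 18232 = -0.00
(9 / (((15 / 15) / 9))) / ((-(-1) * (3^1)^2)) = 9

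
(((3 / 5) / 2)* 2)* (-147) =-441 / 5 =-88.20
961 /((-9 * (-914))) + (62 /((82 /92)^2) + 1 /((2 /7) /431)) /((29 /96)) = 2106150680717 /401009274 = 5252.12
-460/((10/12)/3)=-1656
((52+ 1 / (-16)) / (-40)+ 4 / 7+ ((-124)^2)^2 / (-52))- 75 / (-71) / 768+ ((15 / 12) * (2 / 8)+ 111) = -37599541076807 / 8270080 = -4546454.34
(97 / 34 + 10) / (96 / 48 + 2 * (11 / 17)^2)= 7429 / 1640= 4.53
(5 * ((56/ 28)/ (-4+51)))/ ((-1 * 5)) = -2/ 47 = -0.04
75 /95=0.79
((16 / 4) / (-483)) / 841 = -4 / 406203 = -0.00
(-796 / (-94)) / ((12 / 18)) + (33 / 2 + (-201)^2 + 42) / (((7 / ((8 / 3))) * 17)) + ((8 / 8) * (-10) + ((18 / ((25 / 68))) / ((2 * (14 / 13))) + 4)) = 130888647 / 139825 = 936.09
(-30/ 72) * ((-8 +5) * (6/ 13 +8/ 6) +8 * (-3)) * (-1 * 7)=-6685/ 78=-85.71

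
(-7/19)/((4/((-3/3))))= 7/76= 0.09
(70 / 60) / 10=7 / 60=0.12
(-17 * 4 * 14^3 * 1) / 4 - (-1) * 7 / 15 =-699713 / 15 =-46647.53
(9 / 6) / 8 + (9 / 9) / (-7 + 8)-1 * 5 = -61 / 16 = -3.81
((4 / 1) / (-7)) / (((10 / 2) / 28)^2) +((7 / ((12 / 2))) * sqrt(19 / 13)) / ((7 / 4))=-448 / 25 +2 * sqrt(247) / 39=-17.11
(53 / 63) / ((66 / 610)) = 16165 / 2079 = 7.78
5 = 5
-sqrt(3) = -1.73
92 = 92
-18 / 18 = -1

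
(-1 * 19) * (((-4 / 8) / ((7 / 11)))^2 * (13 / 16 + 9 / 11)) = -8569 / 448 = -19.13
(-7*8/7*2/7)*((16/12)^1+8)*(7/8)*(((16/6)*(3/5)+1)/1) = -728/15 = -48.53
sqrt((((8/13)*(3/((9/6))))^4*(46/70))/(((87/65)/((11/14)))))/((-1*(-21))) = 128*sqrt(572286)/2161341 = 0.04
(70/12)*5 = 175/6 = 29.17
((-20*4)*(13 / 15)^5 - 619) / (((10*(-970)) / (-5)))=-99951313 / 294637500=-0.34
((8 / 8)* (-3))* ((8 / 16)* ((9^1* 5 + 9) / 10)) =-81 / 10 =-8.10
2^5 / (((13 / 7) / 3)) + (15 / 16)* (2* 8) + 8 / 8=880 / 13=67.69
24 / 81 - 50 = -1342 / 27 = -49.70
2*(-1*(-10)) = 20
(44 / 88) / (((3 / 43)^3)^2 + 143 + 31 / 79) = 499387680871 / 143216801353326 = 0.00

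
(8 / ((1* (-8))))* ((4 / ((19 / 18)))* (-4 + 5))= -72 / 19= -3.79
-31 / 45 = -0.69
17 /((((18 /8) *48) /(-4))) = -17 /27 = -0.63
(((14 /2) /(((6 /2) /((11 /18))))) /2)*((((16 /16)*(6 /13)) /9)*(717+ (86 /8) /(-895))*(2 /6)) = 197644909 /22618440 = 8.74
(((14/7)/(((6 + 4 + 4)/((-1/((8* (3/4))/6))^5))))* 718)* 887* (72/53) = -45854352/371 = -123596.64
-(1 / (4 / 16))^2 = -16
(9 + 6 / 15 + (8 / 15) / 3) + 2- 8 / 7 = 3287 / 315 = 10.43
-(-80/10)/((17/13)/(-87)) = -9048/17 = -532.24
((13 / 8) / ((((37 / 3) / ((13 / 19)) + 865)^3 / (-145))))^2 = 12502888300179225 / 106759739192140466954496741376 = 0.00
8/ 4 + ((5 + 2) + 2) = 11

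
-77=-77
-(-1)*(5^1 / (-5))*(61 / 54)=-61 / 54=-1.13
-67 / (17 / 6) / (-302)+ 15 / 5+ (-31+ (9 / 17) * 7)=-62162 / 2567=-24.22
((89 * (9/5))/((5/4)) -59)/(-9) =-1729/225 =-7.68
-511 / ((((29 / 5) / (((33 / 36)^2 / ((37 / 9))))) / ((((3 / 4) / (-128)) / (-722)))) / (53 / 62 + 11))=-681686775 / 393476276224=-0.00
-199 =-199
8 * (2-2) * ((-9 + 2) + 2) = 0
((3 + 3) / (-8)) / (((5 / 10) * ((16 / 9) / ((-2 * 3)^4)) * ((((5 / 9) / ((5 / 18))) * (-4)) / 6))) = 820.12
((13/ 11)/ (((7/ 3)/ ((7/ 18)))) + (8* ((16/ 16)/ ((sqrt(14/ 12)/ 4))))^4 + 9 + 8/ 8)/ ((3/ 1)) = 2491449553/ 9702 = 256797.52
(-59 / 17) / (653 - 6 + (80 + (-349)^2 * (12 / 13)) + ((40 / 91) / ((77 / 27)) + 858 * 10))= -413413 / 14501409649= -0.00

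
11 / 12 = 0.92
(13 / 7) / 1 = 13 / 7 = 1.86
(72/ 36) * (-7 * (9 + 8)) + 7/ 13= -3087/ 13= -237.46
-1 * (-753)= 753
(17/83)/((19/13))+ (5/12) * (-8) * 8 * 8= -1008617/4731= -213.19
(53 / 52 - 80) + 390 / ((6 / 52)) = 171653 / 52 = 3301.02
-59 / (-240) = 59 / 240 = 0.25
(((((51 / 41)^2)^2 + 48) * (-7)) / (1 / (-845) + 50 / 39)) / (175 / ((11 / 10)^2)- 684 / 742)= -113435906513484555 / 59190594412141106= -1.92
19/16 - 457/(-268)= 3101/1072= 2.89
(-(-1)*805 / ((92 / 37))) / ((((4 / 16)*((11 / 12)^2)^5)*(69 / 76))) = 2031302328975360 / 596560765823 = 3405.02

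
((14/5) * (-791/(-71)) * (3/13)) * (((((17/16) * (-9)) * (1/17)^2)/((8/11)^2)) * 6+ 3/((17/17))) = 75895659/4016896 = 18.89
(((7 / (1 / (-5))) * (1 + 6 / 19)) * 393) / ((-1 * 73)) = 343875 / 1387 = 247.93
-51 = -51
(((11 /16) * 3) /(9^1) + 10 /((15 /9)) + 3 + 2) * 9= 1617 /16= 101.06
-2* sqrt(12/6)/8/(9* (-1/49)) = 49* sqrt(2)/36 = 1.92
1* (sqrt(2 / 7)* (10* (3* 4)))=120* sqrt(14) / 7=64.14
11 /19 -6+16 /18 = -775 /171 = -4.53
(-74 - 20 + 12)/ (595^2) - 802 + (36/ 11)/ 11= -34342559072/ 42837025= -801.70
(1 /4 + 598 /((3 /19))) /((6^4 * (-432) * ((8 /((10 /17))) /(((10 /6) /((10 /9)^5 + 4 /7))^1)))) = -554925 /1516027904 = -0.00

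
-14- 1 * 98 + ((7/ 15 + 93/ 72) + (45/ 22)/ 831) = -40307863/ 365640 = -110.24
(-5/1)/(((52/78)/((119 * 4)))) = -3570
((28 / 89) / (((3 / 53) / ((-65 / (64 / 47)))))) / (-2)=1133405 / 8544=132.66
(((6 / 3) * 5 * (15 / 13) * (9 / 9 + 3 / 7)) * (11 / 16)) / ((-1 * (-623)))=4125 / 226772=0.02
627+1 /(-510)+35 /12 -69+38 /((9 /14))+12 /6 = 1903399 /3060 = 622.03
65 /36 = 1.81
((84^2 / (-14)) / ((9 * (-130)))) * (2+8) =56 / 13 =4.31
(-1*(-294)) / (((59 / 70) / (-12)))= -246960 / 59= -4185.76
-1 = -1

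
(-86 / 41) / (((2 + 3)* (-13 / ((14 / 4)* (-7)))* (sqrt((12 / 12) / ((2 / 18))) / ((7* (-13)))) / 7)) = 103243 / 615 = 167.87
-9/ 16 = -0.56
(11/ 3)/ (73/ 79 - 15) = -869/ 3336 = -0.26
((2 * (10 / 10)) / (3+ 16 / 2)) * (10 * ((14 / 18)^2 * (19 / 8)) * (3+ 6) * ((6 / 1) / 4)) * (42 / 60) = 6517 / 264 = 24.69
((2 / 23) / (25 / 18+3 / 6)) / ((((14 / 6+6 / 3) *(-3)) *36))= -1 / 10166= -0.00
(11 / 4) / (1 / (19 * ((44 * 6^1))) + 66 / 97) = 1338018 / 331153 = 4.04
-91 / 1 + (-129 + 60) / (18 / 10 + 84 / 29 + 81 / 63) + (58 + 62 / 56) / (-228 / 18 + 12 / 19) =-5675477 / 52822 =-107.45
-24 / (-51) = 0.47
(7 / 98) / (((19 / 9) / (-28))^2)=12.57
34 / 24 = 17 / 12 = 1.42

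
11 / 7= 1.57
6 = 6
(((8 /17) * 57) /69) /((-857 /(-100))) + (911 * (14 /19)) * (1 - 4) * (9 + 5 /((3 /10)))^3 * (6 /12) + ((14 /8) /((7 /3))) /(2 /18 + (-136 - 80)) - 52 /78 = -7581916194093407299 /445334644044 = -17025210.81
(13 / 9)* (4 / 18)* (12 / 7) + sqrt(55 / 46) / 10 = sqrt(2530) / 460 + 104 / 189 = 0.66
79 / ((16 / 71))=350.56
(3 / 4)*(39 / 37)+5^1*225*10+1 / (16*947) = 6307463233 / 560624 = 11250.79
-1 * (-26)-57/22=515/22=23.41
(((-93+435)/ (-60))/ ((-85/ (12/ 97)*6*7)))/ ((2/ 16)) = 456/ 288575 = 0.00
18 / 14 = 9 / 7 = 1.29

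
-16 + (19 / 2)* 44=402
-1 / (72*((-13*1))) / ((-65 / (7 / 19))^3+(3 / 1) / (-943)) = -323449 / 1662602443776144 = -0.00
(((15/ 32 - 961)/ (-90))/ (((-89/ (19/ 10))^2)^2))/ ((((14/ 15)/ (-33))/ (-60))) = 18883903863/ 4015503424000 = 0.00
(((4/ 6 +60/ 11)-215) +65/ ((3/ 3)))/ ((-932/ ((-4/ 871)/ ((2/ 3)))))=-2374/ 2232373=-0.00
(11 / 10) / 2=11 / 20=0.55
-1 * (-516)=516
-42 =-42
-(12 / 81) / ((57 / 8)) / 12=-8 / 4617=-0.00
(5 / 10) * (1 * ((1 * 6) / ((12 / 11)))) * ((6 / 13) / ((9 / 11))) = 121 / 78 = 1.55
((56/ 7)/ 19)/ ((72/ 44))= 44/ 171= 0.26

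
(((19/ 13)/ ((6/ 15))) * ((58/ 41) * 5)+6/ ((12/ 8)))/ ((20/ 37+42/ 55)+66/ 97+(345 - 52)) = 3139962265/ 31035781439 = 0.10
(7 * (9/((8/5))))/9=35/8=4.38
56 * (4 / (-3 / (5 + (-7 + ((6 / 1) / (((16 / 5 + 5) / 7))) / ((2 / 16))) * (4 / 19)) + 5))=47.13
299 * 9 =2691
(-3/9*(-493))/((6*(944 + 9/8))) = 1972/68049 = 0.03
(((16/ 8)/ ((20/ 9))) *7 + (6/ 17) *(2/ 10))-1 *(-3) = 1593/ 170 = 9.37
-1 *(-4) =4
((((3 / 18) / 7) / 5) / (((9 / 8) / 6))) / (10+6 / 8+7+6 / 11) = 352 / 253575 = 0.00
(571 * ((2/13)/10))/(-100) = -571/6500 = -0.09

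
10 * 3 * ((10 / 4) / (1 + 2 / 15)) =1125 / 17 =66.18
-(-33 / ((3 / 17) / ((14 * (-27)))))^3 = -353183347988856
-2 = -2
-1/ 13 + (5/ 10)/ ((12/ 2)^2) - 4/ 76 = -2057/ 17784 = -0.12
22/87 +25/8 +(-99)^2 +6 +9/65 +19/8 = 110983801/11310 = 9812.89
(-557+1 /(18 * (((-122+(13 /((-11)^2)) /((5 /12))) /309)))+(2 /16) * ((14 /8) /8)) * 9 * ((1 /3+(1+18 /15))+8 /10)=-78784607725 /4713856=-16713.41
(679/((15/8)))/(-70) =-388/75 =-5.17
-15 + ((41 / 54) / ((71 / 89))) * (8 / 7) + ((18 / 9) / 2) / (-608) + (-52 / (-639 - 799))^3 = -42194791378486277 / 3032566990131168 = -13.91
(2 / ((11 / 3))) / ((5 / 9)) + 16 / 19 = 1906 / 1045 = 1.82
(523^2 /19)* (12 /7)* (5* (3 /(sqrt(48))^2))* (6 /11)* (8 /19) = 49235220 /27797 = 1771.24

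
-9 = -9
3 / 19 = 0.16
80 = 80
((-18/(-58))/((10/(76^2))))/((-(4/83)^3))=-1601496.52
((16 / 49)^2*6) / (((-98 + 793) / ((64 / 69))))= 32768 / 38379985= 0.00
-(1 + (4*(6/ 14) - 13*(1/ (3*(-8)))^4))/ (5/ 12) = -6303653/ 967680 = -6.51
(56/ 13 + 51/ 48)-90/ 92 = 4.39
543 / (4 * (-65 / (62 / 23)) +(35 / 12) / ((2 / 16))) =-50499 / 6800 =-7.43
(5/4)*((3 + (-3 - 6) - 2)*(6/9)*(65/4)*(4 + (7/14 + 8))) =-1354.17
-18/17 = -1.06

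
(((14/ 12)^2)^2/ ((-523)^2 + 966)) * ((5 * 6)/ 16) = 2401/ 189730944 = 0.00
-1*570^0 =-1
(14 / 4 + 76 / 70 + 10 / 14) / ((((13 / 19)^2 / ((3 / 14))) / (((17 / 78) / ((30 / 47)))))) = 15287267 / 18454800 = 0.83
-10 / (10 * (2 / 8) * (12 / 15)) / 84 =-5 / 84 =-0.06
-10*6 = -60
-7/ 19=-0.37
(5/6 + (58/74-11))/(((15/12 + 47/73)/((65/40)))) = -8.05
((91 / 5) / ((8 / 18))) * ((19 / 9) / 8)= 1729 / 160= 10.81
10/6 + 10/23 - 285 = -19520/69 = -282.90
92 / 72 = 23 / 18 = 1.28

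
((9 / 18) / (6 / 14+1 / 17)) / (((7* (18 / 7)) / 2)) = 119 / 1044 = 0.11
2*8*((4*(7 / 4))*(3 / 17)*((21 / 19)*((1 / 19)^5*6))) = 42336 / 799779977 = 0.00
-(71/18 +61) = -1169/18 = -64.94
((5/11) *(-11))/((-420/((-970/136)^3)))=-114084125/26412288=-4.32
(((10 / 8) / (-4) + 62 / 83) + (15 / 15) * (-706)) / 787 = -936991 / 1045136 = -0.90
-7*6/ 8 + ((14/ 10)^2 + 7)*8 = 6643/ 100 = 66.43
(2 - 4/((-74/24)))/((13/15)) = 3.80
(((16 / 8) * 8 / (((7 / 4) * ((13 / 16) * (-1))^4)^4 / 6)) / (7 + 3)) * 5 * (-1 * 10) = -2266735911777429702574080 / 1597665278648814798241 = -1418.78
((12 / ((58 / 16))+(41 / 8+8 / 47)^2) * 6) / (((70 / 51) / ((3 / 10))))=11799094851 / 286993280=41.11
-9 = -9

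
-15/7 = -2.14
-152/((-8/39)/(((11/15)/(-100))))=-2717/500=-5.43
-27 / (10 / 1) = -27 / 10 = -2.70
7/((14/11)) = 11/2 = 5.50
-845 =-845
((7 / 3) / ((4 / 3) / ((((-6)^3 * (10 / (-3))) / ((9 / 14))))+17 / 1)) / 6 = 980 / 42843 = 0.02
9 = 9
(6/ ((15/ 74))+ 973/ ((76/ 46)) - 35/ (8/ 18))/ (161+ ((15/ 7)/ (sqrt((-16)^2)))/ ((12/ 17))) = 7657552/ 2286745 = 3.35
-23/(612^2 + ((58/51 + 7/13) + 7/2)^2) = -40440348/658598826913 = -0.00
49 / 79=0.62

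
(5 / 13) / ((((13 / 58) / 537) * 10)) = 92.15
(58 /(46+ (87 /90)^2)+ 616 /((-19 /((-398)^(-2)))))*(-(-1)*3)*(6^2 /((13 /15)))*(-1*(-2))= 127234044062640 /413178102727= 307.94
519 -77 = 442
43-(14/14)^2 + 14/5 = 224/5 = 44.80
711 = 711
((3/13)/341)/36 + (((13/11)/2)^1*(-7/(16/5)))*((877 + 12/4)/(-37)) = 60510487/1968252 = 30.74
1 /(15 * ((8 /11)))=11 /120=0.09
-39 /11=-3.55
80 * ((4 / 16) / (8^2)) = 5 / 16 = 0.31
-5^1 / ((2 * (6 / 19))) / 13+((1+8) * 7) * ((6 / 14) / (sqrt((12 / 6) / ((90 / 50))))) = -95 / 156+81 * sqrt(10) / 10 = 25.01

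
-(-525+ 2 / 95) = 49873 / 95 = 524.98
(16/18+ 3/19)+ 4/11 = 2653/1881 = 1.41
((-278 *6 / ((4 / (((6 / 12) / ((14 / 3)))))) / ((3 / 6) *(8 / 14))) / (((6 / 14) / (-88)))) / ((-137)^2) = 32109 / 18769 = 1.71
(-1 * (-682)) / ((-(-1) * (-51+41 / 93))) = -31713 / 2351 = -13.49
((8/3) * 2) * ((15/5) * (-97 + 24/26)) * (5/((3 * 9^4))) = -99920/255879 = -0.39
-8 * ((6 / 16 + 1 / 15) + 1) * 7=-1211 / 15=-80.73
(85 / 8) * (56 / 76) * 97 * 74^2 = 4158517.63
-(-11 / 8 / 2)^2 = -121 / 256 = -0.47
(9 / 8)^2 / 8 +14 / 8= 977 / 512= 1.91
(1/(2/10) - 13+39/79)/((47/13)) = -7709/3713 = -2.08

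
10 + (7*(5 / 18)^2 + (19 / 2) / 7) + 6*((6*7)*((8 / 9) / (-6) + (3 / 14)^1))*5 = 95.23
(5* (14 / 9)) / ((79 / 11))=770 / 711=1.08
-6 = -6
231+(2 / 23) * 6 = 5325 / 23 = 231.52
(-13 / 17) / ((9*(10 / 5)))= -13 / 306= -0.04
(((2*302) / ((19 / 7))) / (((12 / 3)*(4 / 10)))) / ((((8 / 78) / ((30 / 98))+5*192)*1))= 0.14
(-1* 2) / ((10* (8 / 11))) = -11 / 40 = -0.28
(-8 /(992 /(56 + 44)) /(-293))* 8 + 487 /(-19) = -25.61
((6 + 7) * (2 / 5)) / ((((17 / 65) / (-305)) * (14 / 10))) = -515450 / 119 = -4331.51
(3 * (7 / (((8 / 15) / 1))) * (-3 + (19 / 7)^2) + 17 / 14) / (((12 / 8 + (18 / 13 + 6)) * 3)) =63037 / 9702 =6.50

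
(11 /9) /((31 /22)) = 242 /279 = 0.87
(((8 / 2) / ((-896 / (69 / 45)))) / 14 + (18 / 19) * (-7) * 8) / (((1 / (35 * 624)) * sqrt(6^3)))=-616417841 * sqrt(6) / 19152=-78838.20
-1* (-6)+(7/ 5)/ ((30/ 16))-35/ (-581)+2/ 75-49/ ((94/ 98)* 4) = -6948893/ 1170300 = -5.94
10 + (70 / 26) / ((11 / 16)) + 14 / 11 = 2172 / 143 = 15.19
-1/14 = -0.07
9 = 9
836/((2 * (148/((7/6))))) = 1463/444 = 3.30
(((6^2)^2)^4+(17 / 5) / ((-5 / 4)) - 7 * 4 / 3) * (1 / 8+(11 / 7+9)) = 30175800617123.64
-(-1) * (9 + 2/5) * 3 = 141/5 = 28.20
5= 5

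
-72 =-72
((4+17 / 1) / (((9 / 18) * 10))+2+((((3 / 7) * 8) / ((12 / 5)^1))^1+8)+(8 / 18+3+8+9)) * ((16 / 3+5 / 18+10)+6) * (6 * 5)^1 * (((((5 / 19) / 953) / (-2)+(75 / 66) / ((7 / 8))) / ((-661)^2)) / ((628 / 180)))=0.02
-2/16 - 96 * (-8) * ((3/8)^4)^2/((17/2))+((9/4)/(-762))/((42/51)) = -46180277/495222784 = -0.09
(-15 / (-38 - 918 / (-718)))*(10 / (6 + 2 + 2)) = 5385 / 13183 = 0.41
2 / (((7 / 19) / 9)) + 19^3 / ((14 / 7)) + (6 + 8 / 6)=146399 / 42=3485.69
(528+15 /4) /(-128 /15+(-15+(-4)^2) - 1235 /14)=-223335 /40214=-5.55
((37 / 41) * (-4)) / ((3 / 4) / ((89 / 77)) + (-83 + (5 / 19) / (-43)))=43046096 / 982104529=0.04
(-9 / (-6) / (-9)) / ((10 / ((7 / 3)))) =-7 / 180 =-0.04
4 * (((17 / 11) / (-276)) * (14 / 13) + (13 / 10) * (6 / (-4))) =-386003 / 49335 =-7.82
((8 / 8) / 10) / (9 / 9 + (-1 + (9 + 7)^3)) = 1 / 40960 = 0.00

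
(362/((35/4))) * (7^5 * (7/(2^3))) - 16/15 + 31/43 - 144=78466708/129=608269.05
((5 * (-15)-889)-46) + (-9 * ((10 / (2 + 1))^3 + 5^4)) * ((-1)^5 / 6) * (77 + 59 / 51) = 35161285 / 459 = 76604.11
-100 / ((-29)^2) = -100 / 841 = -0.12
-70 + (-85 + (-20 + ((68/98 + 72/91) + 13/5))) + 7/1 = -522069/3185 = -163.91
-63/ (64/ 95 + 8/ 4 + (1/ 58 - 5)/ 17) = -347130/ 13117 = -26.46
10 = 10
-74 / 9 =-8.22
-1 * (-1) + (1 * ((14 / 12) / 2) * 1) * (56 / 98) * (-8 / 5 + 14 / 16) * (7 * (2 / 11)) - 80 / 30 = -1303 / 660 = -1.97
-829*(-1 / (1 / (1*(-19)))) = -15751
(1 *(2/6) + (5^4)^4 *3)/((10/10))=1373291015626/3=457763671875.33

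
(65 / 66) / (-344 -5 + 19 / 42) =-455 / 161029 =-0.00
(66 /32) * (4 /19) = 33 /76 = 0.43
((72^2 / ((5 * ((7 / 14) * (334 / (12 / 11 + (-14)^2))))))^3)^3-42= 2861003812662623067393593111001233071047816073833590912448423702 / 465277922591983781666168818900390625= 6149021205915939076881472000.00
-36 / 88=-9 / 22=-0.41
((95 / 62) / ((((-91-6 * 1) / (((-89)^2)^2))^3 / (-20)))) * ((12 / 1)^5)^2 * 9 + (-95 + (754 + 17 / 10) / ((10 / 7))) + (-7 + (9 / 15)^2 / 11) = 5753224635251516236618340455118817847707 / 1244885972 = 4621487240320124867322660000000.00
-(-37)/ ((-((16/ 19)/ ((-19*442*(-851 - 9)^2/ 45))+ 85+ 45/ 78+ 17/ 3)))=-81870863295/ 201897066539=-0.41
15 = 15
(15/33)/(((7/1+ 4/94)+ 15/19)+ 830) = 4465/8230024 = 0.00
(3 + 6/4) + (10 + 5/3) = 97/6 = 16.17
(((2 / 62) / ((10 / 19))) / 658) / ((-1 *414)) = -19 / 84447720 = -0.00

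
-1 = -1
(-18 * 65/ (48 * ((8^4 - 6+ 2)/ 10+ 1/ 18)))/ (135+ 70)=-1755/ 6040612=-0.00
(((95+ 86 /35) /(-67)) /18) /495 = -379 /2321550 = -0.00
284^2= 80656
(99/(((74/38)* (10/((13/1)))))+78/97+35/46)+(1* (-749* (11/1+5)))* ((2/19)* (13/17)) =-119582412813/133313405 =-897.00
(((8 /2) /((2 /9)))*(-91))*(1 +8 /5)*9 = -191646 /5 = -38329.20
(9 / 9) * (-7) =-7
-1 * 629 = -629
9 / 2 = 4.50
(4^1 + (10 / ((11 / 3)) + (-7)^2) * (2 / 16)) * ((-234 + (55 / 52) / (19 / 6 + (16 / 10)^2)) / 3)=-1603163517 / 1965392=-815.70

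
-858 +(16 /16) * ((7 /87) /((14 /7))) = -149285 /174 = -857.96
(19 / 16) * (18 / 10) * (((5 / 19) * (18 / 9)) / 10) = 9 / 80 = 0.11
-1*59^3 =-205379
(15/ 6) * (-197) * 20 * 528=-5200800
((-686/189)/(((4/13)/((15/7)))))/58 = -455/1044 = -0.44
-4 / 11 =-0.36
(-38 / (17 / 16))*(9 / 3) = -1824 / 17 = -107.29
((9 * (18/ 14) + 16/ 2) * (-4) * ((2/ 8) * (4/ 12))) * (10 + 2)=-78.29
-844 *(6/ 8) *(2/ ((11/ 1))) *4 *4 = -20256/ 11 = -1841.45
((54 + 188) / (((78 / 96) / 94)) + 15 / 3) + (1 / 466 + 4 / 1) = 28006.54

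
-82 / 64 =-41 / 32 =-1.28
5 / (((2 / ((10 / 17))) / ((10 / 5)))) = 50 / 17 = 2.94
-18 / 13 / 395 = -18 / 5135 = -0.00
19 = 19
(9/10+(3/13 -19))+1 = -2193/130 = -16.87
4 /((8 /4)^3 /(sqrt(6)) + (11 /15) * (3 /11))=1.15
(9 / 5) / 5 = 9 / 25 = 0.36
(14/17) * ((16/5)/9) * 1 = 224/765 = 0.29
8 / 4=2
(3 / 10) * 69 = 207 / 10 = 20.70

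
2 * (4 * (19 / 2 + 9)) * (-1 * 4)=-592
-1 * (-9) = 9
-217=-217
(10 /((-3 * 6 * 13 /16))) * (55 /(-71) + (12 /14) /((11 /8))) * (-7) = -66160 /91377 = -0.72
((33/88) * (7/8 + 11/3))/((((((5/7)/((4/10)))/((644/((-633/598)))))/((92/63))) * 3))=-120684473/427275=-282.45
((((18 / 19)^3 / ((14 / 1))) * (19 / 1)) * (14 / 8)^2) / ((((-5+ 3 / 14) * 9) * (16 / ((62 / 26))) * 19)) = -123039 / 191174048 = -0.00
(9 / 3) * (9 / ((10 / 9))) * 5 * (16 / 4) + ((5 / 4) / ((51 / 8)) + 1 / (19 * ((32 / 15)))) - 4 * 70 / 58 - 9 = 424791049 / 899232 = 472.39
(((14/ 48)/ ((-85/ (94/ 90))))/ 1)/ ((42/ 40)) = -47/ 13770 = -0.00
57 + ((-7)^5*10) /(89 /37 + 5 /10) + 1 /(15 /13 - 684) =-22059212404 /381711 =-57790.35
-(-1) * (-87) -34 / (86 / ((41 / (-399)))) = -1491962 / 17157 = -86.96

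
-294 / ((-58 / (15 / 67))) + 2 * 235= 915415 / 1943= 471.13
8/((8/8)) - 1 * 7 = 1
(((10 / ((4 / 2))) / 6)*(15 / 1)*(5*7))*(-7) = -6125 / 2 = -3062.50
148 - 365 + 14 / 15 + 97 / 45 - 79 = -13181 / 45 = -292.91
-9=-9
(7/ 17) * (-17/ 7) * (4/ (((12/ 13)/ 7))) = -91/ 3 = -30.33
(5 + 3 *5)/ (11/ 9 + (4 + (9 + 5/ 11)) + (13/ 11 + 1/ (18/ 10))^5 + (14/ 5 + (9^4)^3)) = 475495024950/ 6714691975574348928253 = 0.00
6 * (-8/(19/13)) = -624/19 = -32.84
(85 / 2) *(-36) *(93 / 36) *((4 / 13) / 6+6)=-310930 / 13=-23917.69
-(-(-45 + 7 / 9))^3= -63044792 / 729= -86481.20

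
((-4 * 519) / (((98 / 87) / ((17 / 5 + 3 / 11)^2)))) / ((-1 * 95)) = 3684846024 / 14081375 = 261.68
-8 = -8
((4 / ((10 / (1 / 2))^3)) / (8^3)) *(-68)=-17 / 256000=-0.00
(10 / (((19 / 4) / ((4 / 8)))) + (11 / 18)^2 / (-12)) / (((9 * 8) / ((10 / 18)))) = 377305 / 47869056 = 0.01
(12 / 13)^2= 144 / 169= 0.85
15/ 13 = 1.15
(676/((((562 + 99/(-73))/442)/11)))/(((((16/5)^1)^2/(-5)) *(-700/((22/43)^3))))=199591748785/364446094768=0.55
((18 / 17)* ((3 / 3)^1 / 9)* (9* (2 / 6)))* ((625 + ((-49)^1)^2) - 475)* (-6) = -91836 / 17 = -5402.12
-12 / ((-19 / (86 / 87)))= 344 / 551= 0.62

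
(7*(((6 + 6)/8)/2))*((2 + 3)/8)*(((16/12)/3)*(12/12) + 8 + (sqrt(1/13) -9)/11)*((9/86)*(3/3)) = 945*sqrt(13)/393536 + 79275/30272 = 2.63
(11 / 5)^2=121 / 25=4.84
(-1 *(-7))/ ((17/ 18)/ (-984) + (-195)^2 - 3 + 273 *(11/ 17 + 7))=301104/ 1725310697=0.00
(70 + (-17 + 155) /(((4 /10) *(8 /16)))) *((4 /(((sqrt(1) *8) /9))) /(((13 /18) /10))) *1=615600 /13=47353.85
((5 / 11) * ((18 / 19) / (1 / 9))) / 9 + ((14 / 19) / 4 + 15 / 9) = 2.28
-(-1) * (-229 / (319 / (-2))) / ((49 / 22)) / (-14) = -458 / 9947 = -0.05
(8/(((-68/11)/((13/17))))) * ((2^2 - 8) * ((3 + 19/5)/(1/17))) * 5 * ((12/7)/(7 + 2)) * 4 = 36608/21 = 1743.24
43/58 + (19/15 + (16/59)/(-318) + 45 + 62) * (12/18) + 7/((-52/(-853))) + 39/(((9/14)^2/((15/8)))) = 77386559533/212198220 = 364.69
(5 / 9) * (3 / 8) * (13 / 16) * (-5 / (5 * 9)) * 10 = -325 / 1728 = -0.19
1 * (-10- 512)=-522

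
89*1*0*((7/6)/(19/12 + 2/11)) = 0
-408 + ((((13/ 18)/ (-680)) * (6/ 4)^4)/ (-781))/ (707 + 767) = -408.00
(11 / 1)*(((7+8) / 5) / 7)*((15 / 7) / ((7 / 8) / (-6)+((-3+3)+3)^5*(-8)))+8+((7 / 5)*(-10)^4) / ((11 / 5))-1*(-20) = 321492278988 / 50298941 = 6391.63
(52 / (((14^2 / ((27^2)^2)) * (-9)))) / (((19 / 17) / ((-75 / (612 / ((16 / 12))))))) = 2132325 / 931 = 2290.36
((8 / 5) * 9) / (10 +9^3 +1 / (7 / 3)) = 63 / 3235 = 0.02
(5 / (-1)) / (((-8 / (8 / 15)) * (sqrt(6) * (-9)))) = -sqrt(6) / 162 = -0.02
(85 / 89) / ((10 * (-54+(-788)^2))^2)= 17 / 686197817938000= 0.00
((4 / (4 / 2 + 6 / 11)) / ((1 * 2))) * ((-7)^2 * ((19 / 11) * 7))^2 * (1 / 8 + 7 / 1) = 345837639 / 176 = 1964986.59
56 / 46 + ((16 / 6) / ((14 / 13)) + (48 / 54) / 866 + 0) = 2318060 / 627417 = 3.69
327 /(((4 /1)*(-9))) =-109 /12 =-9.08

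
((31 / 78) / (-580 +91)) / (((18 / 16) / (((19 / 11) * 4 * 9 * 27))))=-28272 / 23309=-1.21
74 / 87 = 0.85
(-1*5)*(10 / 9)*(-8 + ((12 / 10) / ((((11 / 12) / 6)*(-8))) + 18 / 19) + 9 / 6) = 68285 / 1881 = 36.30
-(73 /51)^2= -5329 /2601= -2.05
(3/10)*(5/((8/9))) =27/16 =1.69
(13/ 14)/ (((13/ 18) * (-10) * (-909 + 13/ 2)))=9/ 63175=0.00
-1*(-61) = 61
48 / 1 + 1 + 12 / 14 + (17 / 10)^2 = 36923 / 700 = 52.75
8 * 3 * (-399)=-9576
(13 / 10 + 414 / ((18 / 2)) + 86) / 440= 1333 / 4400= 0.30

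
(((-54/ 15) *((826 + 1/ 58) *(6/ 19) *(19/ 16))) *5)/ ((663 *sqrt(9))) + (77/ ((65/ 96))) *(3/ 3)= 28435413/ 256360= 110.92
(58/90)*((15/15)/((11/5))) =29/99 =0.29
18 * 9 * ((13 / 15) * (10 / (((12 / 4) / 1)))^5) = 520000 / 9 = 57777.78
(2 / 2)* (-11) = -11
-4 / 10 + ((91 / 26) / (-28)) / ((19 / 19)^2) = -21 / 40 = -0.52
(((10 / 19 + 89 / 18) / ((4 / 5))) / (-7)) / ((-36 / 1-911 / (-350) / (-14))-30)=1637125 / 110914362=0.01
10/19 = 0.53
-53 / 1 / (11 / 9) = -477 / 11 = -43.36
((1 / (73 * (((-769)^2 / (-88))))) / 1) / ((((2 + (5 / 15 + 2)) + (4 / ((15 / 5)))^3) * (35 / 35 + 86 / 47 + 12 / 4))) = -55836 / 1070470446341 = -0.00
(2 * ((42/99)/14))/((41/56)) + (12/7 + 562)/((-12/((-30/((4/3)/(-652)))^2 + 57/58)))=-11106874134061567/1098636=-10109694324.65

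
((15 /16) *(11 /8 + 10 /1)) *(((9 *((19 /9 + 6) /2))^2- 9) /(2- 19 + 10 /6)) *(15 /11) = -325122525 /259072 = -1254.95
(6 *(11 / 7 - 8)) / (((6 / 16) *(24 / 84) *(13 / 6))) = -2160 / 13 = -166.15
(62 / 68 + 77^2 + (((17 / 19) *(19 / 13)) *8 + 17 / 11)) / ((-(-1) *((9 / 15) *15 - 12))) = -1980.64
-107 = -107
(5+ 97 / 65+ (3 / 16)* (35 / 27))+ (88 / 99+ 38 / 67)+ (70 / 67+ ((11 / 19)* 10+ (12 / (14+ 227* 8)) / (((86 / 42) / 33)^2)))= 22482101279879 / 1343912515920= 16.73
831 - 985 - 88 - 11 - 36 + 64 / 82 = -11817 / 41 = -288.22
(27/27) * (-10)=-10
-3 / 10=-0.30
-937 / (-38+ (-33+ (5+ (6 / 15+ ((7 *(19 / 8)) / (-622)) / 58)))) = 1352128480 / 94664089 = 14.28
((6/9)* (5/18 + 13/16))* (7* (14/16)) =7693/1728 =4.45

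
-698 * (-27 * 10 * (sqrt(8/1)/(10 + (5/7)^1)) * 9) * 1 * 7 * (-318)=-3523900464 * sqrt(2)/5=-996709565.73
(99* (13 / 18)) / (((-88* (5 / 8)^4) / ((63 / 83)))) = -4.04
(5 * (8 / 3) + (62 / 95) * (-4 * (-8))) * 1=9752 / 285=34.22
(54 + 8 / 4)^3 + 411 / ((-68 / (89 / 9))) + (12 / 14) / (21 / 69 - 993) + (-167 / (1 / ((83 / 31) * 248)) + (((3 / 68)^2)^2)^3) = 18942669909754905719423207655455 / 292920805901234828677742592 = 64668.23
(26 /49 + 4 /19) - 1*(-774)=721284 /931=774.74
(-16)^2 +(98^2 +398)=10258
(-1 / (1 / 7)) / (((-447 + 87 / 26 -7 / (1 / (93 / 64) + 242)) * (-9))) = -1026935 / 585814221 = -0.00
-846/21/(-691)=282/4837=0.06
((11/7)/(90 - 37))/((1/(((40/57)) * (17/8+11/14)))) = 0.06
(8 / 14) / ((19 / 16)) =64 / 133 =0.48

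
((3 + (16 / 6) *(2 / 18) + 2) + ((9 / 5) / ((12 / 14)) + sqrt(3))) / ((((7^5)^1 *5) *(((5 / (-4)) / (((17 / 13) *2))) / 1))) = -135796 / 737407125 - 136 *sqrt(3) / 5462275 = -0.00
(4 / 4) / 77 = 0.01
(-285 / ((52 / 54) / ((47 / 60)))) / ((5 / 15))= -72333 / 104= -695.51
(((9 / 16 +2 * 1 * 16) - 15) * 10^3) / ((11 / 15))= 526875 / 22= 23948.86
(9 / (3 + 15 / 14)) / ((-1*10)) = -21 / 95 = -0.22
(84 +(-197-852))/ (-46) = 965/ 46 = 20.98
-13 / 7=-1.86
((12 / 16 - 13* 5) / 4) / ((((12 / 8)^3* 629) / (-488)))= 62708 / 16983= 3.69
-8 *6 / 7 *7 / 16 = -3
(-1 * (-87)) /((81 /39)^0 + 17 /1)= 29 /6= 4.83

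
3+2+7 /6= 37 /6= 6.17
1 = 1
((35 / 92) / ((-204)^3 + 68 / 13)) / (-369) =455 / 3746690166672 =0.00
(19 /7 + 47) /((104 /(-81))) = -7047 /182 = -38.72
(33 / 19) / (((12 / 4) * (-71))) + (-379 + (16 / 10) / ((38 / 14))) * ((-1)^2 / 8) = -2552819 / 53960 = -47.31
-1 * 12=-12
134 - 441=-307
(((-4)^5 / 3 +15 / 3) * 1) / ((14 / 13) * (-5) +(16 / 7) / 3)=91819 / 1262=72.76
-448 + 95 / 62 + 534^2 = 17651991 / 62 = 284709.53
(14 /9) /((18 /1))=7 /81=0.09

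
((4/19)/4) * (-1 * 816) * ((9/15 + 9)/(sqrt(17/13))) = -2304 * sqrt(221)/95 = -360.54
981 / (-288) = -109 / 32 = -3.41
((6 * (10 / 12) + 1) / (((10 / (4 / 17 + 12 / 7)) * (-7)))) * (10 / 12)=-116 / 833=-0.14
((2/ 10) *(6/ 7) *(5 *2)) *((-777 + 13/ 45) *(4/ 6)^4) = -2236928/ 8505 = -263.01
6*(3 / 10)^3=81 / 500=0.16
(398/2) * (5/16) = 995/16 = 62.19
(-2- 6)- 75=-83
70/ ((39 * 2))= 35/ 39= 0.90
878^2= 770884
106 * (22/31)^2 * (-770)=-39504080/961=-41107.26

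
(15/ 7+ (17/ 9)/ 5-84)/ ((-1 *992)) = 0.08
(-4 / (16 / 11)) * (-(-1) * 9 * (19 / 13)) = -1881 / 52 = -36.17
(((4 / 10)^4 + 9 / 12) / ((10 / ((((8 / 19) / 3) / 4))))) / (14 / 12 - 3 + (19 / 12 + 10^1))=1939 / 6946875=0.00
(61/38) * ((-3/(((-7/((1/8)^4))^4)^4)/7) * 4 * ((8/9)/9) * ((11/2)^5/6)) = -0.00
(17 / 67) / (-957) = -0.00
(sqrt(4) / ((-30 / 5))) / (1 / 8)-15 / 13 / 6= -223 / 78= -2.86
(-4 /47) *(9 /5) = -36 /235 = -0.15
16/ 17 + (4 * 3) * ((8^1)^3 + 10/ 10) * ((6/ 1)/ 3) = 209320/ 17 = 12312.94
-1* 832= -832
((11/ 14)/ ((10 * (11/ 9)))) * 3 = 27/ 140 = 0.19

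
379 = 379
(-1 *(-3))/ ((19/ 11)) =1.74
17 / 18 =0.94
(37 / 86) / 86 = 37 / 7396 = 0.01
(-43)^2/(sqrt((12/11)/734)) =1849*sqrt(24222)/6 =47961.27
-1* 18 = -18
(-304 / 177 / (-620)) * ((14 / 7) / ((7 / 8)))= 1216 / 192045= 0.01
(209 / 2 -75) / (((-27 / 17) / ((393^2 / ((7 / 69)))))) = -395887109 / 14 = -28277650.64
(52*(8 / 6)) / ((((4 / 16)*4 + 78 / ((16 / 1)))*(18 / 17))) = 14144 / 1269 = 11.15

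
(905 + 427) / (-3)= -444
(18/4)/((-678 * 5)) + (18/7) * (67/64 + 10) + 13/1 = 748601/18080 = 41.40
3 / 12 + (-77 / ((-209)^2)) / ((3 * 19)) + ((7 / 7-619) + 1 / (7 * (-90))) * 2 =-117477792941 / 95065740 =-1235.75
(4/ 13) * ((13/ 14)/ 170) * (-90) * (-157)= 23.75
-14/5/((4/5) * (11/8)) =-28/11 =-2.55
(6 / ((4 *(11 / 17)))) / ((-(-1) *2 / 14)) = 357 / 22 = 16.23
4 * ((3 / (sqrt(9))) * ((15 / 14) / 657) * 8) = 80 / 1533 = 0.05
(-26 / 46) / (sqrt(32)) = -13 * sqrt(2) / 184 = -0.10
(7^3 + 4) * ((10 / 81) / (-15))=-2.86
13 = 13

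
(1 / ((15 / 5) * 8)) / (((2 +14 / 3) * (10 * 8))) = 1 / 12800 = 0.00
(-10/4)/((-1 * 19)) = 5/38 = 0.13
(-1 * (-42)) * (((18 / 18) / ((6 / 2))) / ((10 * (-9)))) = -7 / 45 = -0.16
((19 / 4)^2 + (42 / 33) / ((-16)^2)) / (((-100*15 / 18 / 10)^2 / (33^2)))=1132461 / 3200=353.89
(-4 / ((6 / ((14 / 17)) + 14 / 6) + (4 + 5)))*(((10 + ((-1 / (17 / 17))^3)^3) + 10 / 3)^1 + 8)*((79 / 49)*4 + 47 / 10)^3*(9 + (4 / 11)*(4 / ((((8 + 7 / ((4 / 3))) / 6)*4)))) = -53138416774457781 / 957801517750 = -55479.57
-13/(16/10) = -65/8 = -8.12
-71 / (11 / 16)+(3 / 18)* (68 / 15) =-50746 / 495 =-102.52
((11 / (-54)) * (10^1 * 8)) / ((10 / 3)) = -44 / 9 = -4.89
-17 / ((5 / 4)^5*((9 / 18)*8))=-4352 / 3125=-1.39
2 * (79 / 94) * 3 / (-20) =-237 / 940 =-0.25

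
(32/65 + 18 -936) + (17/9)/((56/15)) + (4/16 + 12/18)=-10003649/10920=-916.09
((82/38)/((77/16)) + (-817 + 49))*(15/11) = -16843920/16093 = -1046.66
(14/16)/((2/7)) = 49/16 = 3.06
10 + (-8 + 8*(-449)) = -3590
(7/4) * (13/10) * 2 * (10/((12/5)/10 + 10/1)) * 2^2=2275/128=17.77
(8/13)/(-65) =-8/845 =-0.01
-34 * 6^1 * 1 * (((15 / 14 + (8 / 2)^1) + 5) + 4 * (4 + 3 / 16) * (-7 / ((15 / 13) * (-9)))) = -1372733 / 315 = -4357.88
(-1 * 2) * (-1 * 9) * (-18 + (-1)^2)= -306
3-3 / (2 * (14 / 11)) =51 / 28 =1.82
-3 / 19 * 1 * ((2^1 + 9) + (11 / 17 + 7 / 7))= -645 / 323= -2.00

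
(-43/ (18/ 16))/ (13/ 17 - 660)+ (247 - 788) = -54561035/ 100863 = -540.94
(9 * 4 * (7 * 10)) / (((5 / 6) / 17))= 51408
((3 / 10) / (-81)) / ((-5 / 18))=1 / 75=0.01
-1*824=-824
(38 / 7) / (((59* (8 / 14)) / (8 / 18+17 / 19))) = 229 / 1062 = 0.22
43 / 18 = 2.39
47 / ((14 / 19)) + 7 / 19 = 17065 / 266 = 64.15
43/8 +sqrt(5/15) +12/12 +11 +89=sqrt(3)/3 +851/8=106.95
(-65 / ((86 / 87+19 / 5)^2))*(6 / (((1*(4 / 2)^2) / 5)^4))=-23061796875 / 555377792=-41.52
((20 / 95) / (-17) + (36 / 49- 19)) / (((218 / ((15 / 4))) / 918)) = -288.63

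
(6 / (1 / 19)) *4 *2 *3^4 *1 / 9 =8208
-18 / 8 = -9 / 4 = -2.25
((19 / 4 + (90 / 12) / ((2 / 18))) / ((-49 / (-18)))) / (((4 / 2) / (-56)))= -5202 / 7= -743.14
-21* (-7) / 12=49 / 4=12.25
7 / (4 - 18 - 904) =-7 / 918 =-0.01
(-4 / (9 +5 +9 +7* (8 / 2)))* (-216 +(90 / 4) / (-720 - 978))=81509 / 4811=16.94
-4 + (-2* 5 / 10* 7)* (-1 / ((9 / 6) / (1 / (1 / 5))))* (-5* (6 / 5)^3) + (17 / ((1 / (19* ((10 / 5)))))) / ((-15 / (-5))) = 146 / 15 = 9.73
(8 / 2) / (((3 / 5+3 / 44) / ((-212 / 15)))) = -37312 / 441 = -84.61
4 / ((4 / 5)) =5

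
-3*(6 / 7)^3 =-648 / 343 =-1.89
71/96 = 0.74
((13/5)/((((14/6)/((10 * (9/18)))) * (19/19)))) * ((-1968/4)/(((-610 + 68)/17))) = 163098/1897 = 85.98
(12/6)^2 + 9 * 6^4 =11668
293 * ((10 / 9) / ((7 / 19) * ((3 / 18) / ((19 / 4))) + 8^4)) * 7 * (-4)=-14808220 / 6653973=-2.23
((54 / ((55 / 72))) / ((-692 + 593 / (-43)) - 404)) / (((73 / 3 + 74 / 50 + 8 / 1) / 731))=-76382190 / 55467709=-1.38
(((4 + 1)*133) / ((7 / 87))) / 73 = 8265 / 73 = 113.22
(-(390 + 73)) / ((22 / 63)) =-29169 / 22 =-1325.86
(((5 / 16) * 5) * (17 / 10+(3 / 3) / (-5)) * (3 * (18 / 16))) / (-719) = -2025 / 184064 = -0.01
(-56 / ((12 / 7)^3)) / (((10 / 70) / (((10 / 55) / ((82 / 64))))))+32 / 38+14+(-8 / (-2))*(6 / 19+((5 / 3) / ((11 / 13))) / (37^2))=1605603622 / 316735947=5.07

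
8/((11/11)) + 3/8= 67/8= 8.38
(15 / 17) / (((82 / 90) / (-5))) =-4.84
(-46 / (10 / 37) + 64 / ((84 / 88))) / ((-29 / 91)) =140803 / 435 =323.69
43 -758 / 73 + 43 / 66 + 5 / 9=488885 / 14454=33.82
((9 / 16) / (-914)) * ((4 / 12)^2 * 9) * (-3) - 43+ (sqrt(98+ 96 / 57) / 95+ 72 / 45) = -3027033 / 73120+ sqrt(35986) / 1805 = -41.29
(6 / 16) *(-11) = -33 / 8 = -4.12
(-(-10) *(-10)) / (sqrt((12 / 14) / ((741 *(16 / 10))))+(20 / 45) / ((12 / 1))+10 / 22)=-29989159200 / 146980411+17641800 *sqrt(8645) / 146980411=-192.88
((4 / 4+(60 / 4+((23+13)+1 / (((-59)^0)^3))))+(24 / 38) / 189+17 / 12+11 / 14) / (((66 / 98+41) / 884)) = 408910775 / 349182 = 1171.05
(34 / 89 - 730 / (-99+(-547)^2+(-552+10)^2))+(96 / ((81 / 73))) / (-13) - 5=-104406138340 / 9260395443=-11.27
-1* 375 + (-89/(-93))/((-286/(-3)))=-3324661/8866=-374.99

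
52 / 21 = 2.48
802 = 802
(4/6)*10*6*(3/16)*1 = 15/2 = 7.50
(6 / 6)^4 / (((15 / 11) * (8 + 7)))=11 / 225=0.05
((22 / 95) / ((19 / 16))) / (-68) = -88 / 30685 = -0.00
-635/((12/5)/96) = -25400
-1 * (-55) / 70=0.79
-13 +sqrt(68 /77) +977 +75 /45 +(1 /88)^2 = 966.61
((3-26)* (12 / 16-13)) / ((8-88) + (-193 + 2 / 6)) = -3381 / 3272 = -1.03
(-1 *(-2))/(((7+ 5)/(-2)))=-1/3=-0.33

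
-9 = -9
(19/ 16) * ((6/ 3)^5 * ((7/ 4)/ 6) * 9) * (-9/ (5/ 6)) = -10773/ 10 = -1077.30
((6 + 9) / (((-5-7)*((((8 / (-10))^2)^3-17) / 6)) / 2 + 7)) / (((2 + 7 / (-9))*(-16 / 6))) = -6328125 / 32639552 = -0.19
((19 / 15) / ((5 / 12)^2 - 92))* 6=-5472 / 66115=-0.08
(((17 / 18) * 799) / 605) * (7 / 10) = 95081 / 108900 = 0.87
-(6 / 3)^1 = -2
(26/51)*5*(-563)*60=-1463800/17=-86105.88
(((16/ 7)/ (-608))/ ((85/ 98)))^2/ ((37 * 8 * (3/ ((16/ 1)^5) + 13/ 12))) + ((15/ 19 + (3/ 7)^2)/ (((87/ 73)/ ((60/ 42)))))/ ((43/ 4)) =15263974314064138064/ 140666853194210794325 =0.11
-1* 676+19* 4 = -600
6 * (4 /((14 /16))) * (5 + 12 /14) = 7872 /49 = 160.65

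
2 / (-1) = -2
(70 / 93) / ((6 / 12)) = 140 / 93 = 1.51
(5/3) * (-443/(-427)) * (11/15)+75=293098/3843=76.27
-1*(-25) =25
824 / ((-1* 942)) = -412 / 471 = -0.87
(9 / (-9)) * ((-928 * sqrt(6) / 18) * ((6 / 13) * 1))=928 * sqrt(6) / 39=58.29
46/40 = 23/20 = 1.15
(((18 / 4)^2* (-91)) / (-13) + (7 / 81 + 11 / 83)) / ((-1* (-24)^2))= -3817829 / 15489792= -0.25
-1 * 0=0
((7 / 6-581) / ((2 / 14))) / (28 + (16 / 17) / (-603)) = -83214201 / 574024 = -144.97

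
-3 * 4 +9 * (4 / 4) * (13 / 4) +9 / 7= 519 / 28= 18.54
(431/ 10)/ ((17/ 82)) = 17671/ 85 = 207.89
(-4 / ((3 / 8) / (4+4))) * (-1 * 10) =2560 / 3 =853.33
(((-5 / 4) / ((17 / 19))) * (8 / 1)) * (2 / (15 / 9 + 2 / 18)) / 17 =-855 / 1156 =-0.74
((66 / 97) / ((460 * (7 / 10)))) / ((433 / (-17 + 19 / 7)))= -3300 / 47335127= -0.00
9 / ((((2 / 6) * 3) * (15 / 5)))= 3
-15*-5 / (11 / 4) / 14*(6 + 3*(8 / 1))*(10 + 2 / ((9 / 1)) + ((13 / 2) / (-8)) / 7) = 1273375 / 2156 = 590.62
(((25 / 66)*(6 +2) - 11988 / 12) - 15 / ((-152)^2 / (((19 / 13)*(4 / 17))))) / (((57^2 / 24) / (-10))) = 73.57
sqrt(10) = 3.16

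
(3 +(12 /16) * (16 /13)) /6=17 /26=0.65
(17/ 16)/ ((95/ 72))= 153/ 190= 0.81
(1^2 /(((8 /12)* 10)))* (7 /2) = 21 /40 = 0.52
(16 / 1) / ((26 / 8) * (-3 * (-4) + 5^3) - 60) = 64 / 1541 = 0.04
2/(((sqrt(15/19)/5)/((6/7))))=4 * sqrt(285)/7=9.65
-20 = -20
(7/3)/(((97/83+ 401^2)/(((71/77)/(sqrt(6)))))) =83*sqrt(6)/37220040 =0.00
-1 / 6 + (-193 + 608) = 2489 / 6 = 414.83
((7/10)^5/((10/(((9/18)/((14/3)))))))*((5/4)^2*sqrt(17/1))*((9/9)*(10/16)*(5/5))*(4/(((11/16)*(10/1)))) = 7203*sqrt(17)/7040000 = 0.00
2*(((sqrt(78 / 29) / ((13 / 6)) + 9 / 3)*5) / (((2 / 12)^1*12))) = 30*sqrt(2262) / 377 + 15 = 18.78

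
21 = 21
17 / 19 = 0.89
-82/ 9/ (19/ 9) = -82/ 19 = -4.32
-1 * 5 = -5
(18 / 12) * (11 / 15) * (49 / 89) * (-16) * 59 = -254408 / 445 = -571.70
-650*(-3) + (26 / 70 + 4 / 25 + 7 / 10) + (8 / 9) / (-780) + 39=244499791 / 122850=1990.23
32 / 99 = 0.32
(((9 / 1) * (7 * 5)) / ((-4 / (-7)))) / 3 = 735 / 4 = 183.75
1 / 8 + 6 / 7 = 55 / 56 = 0.98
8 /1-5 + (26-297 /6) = -41 /2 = -20.50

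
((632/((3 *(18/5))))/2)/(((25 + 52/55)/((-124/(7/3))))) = -59.93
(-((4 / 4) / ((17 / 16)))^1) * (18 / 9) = -32 / 17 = -1.88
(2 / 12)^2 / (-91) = -1 / 3276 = -0.00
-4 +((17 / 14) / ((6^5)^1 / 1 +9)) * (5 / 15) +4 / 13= -3.69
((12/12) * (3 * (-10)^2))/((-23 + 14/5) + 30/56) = -42000/2753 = -15.26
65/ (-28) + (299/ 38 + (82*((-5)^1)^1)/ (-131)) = 604701/ 69692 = 8.68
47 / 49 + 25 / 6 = 1507 / 294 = 5.13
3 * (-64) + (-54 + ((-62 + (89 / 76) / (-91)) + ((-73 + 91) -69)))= -2482933 / 6916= -359.01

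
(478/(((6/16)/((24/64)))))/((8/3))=179.25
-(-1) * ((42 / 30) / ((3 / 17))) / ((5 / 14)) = 1666 / 75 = 22.21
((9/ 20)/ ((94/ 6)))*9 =243/ 940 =0.26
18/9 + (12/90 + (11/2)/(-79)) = 4891/2370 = 2.06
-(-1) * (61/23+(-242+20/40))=-10987/46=-238.85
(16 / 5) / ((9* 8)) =2 / 45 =0.04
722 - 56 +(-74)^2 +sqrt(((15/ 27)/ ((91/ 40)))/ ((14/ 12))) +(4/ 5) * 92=20 * sqrt(39)/ 273 +31078/ 5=6216.06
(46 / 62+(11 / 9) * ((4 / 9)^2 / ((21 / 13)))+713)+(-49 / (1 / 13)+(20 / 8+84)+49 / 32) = 2504602291 / 15186528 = 164.92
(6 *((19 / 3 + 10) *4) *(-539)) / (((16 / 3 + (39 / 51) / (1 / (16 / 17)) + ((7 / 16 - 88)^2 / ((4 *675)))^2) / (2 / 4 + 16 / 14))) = -24588.59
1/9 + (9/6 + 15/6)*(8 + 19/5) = 2129/45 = 47.31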